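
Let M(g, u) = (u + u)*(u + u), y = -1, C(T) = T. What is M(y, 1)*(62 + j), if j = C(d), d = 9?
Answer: 284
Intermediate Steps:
j = 9
M(g, u) = 4*u² (M(g, u) = (2*u)*(2*u) = 4*u²)
M(y, 1)*(62 + j) = (4*1²)*(62 + 9) = (4*1)*71 = 4*71 = 284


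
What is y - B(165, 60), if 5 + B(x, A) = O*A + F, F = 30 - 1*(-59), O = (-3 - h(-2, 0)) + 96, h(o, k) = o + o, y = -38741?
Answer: -44645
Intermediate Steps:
h(o, k) = 2*o
O = 97 (O = (-3 - 2*(-2)) + 96 = (-3 - 1*(-4)) + 96 = (-3 + 4) + 96 = 1 + 96 = 97)
F = 89 (F = 30 + 59 = 89)
B(x, A) = 84 + 97*A (B(x, A) = -5 + (97*A + 89) = -5 + (89 + 97*A) = 84 + 97*A)
y - B(165, 60) = -38741 - (84 + 97*60) = -38741 - (84 + 5820) = -38741 - 1*5904 = -38741 - 5904 = -44645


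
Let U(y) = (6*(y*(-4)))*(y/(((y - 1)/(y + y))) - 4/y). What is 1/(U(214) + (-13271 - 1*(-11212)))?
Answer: -71/156944877 ≈ -4.5239e-7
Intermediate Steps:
U(y) = -24*y*(-4/y + 2*y**2/(-1 + y)) (U(y) = (6*(-4*y))*(y/(((-1 + y)/((2*y)))) - 4/y) = (-24*y)*(y/(((-1 + y)*(1/(2*y)))) - 4/y) = (-24*y)*(y/(((-1 + y)/(2*y))) - 4/y) = (-24*y)*(y*(2*y/(-1 + y)) - 4/y) = (-24*y)*(2*y**2/(-1 + y) - 4/y) = (-24*y)*(-4/y + 2*y**2/(-1 + y)) = -24*y*(-4/y + 2*y**2/(-1 + y)))
1/(U(214) + (-13271 - 1*(-11212))) = 1/(48*(-2 - 1*214**3 + 2*214)/(-1 + 214) + (-13271 - 1*(-11212))) = 1/(48*(-2 - 1*9800344 + 428)/213 + (-13271 + 11212)) = 1/(48*(1/213)*(-2 - 9800344 + 428) - 2059) = 1/(48*(1/213)*(-9799918) - 2059) = 1/(-156798688/71 - 2059) = 1/(-156944877/71) = -71/156944877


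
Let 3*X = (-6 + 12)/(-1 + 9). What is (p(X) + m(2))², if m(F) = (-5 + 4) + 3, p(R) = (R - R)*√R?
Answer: 4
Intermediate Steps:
X = ¼ (X = ((-6 + 12)/(-1 + 9))/3 = (6/8)/3 = (6*(⅛))/3 = (⅓)*(¾) = ¼ ≈ 0.25000)
p(R) = 0 (p(R) = 0*√R = 0)
m(F) = 2 (m(F) = -1 + 3 = 2)
(p(X) + m(2))² = (0 + 2)² = 2² = 4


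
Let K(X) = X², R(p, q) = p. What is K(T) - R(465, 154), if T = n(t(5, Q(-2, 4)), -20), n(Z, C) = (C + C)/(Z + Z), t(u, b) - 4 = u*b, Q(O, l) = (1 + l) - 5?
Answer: -440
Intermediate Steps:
Q(O, l) = -4 + l
t(u, b) = 4 + b*u (t(u, b) = 4 + u*b = 4 + b*u)
n(Z, C) = C/Z (n(Z, C) = (2*C)/((2*Z)) = (2*C)*(1/(2*Z)) = C/Z)
T = -5 (T = -20/(4 + (-4 + 4)*5) = -20/(4 + 0*5) = -20/(4 + 0) = -20/4 = -20*¼ = -5)
K(T) - R(465, 154) = (-5)² - 1*465 = 25 - 465 = -440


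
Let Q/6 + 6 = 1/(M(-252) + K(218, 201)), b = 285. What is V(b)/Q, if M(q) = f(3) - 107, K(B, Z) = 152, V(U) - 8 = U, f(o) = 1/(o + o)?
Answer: -79403/9720 ≈ -8.1690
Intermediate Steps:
f(o) = 1/(2*o)
V(U) = 8 + U
M(q) = -641/6 (M(q) = (½)/3 - 107 = (½)*(⅓) - 107 = ⅙ - 107 = -641/6)
Q = -9720/271 (Q = -36 + 6/(-641/6 + 152) = -36 + 6/(271/6) = -36 + 6*(6/271) = -36 + 36/271 = -9720/271 ≈ -35.867)
V(b)/Q = (8 + 285)/(-9720/271) = 293*(-271/9720) = -79403/9720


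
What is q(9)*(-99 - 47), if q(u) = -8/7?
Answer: 1168/7 ≈ 166.86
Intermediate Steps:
q(u) = -8/7 (q(u) = -8*1/7 = -8/7)
q(9)*(-99 - 47) = -8*(-99 - 47)/7 = -8/7*(-146) = 1168/7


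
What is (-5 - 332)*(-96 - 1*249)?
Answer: 116265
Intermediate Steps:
(-5 - 332)*(-96 - 1*249) = -337*(-96 - 249) = -337*(-345) = 116265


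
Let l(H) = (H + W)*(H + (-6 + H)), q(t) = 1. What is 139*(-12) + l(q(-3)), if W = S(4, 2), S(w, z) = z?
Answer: -1680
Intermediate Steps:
W = 2
l(H) = (-6 + 2*H)*(2 + H) (l(H) = (H + 2)*(H + (-6 + H)) = (2 + H)*(-6 + 2*H) = (-6 + 2*H)*(2 + H))
139*(-12) + l(q(-3)) = 139*(-12) + (-12 - 2*1 + 2*1**2) = -1668 + (-12 - 2 + 2*1) = -1668 + (-12 - 2 + 2) = -1668 - 12 = -1680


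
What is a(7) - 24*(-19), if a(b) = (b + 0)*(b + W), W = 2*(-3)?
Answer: 463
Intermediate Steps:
W = -6
a(b) = b*(-6 + b) (a(b) = (b + 0)*(b - 6) = b*(-6 + b))
a(7) - 24*(-19) = 7*(-6 + 7) - 24*(-19) = 7*1 + 456 = 7 + 456 = 463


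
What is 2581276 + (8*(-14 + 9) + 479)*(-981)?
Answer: 2150617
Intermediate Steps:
2581276 + (8*(-14 + 9) + 479)*(-981) = 2581276 + (8*(-5) + 479)*(-981) = 2581276 + (-40 + 479)*(-981) = 2581276 + 439*(-981) = 2581276 - 430659 = 2150617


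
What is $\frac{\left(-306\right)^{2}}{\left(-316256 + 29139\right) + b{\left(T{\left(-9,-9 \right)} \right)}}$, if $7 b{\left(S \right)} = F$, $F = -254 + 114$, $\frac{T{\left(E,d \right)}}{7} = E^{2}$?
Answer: $- \frac{93636}{287137} \approx -0.3261$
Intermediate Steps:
$T{\left(E,d \right)} = 7 E^{2}$
$F = -140$
$b{\left(S \right)} = -20$ ($b{\left(S \right)} = \frac{1}{7} \left(-140\right) = -20$)
$\frac{\left(-306\right)^{2}}{\left(-316256 + 29139\right) + b{\left(T{\left(-9,-9 \right)} \right)}} = \frac{\left(-306\right)^{2}}{\left(-316256 + 29139\right) - 20} = \frac{93636}{-287117 - 20} = \frac{93636}{-287137} = 93636 \left(- \frac{1}{287137}\right) = - \frac{93636}{287137}$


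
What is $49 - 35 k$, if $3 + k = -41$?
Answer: $1589$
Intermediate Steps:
$k = -44$ ($k = -3 - 41 = -44$)
$49 - 35 k = 49 - -1540 = 49 + 1540 = 1589$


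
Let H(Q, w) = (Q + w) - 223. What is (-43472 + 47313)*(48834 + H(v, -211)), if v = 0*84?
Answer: 185904400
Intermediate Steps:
v = 0
H(Q, w) = -223 + Q + w
(-43472 + 47313)*(48834 + H(v, -211)) = (-43472 + 47313)*(48834 + (-223 + 0 - 211)) = 3841*(48834 - 434) = 3841*48400 = 185904400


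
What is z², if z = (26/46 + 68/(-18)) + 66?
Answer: 168922009/42849 ≈ 3942.3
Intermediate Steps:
z = 12997/207 (z = (26*(1/46) + 68*(-1/18)) + 66 = (13/23 - 34/9) + 66 = -665/207 + 66 = 12997/207 ≈ 62.787)
z² = (12997/207)² = 168922009/42849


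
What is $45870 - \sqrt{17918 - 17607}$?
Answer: $45870 - \sqrt{311} \approx 45852.0$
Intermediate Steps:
$45870 - \sqrt{17918 - 17607} = 45870 - \sqrt{311}$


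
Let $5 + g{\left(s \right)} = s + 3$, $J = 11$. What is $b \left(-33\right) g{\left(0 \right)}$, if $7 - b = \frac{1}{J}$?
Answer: $456$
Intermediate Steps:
$g{\left(s \right)} = -2 + s$ ($g{\left(s \right)} = -5 + \left(s + 3\right) = -5 + \left(3 + s\right) = -2 + s$)
$b = \frac{76}{11}$ ($b = 7 - \frac{1}{11} = \frac{76}{11} \approx 6.9091$)
$b \left(-33\right) g{\left(0 \right)} = \frac{76}{11} \left(-33\right) \left(-2 + 0\right) = \left(-228\right) \left(-2\right) = 456$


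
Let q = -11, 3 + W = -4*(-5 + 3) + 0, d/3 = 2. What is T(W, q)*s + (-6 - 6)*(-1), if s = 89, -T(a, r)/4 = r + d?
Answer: 1792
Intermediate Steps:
d = 6 (d = 3*2 = 6)
W = 5 (W = -3 + (-4*(-5 + 3) + 0) = -3 + (-4*(-2) + 0) = -3 + (8 + 0) = -3 + 8 = 5)
T(a, r) = -24 - 4*r (T(a, r) = -4*(r + 6) = -4*(6 + r) = -24 - 4*r)
T(W, q)*s + (-6 - 6)*(-1) = (-24 - 4*(-11))*89 + (-6 - 6)*(-1) = (-24 + 44)*89 - 12*(-1) = 20*89 + 12 = 1780 + 12 = 1792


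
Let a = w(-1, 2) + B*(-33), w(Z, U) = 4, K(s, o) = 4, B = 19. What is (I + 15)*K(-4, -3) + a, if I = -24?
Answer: -659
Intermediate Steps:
a = -623 (a = 4 + 19*(-33) = 4 - 627 = -623)
(I + 15)*K(-4, -3) + a = (-24 + 15)*4 - 623 = -9*4 - 623 = -36 - 623 = -659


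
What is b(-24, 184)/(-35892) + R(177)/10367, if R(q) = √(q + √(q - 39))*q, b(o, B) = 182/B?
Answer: -91/3302064 + 177*√(177 + √138)/10367 ≈ 0.23454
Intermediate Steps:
R(q) = q*√(q + √(-39 + q)) (R(q) = √(q + √(-39 + q))*q = q*√(q + √(-39 + q)))
b(-24, 184)/(-35892) + R(177)/10367 = (182/184)/(-35892) + (177*√(177 + √(-39 + 177)))/10367 = (182*(1/184))*(-1/35892) + (177*√(177 + √138))*(1/10367) = (91/92)*(-1/35892) + 177*√(177 + √138)/10367 = -91/3302064 + 177*√(177 + √138)/10367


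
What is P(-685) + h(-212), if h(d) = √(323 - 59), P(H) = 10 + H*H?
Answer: 469235 + 2*√66 ≈ 4.6925e+5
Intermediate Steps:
P(H) = 10 + H²
h(d) = 2*√66 (h(d) = √264 = 2*√66)
P(-685) + h(-212) = (10 + (-685)²) + 2*√66 = (10 + 469225) + 2*√66 = 469235 + 2*√66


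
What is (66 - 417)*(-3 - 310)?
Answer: 109863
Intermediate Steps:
(66 - 417)*(-3 - 310) = -351*(-313) = 109863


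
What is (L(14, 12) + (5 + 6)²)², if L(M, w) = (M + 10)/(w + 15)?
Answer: 1203409/81 ≈ 14857.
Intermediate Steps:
L(M, w) = (10 + M)/(15 + w)
(L(14, 12) + (5 + 6)²)² = ((10 + 14)/(15 + 12) + (5 + 6)²)² = (24/27 + 11²)² = ((1/27)*24 + 121)² = (8/9 + 121)² = (1097/9)² = 1203409/81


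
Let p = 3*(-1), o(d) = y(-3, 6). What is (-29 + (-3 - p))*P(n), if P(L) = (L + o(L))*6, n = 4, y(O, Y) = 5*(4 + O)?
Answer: -1566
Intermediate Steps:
y(O, Y) = 20 + 5*O
o(d) = 5 (o(d) = 20 + 5*(-3) = 20 - 15 = 5)
p = -3
P(L) = 30 + 6*L (P(L) = (L + 5)*6 = (5 + L)*6 = 30 + 6*L)
(-29 + (-3 - p))*P(n) = (-29 + (-3 - 1*(-3)))*(30 + 6*4) = (-29 + (-3 + 3))*(30 + 24) = (-29 + 0)*54 = -29*54 = -1566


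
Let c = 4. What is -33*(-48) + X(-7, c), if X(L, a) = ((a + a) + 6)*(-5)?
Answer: 1514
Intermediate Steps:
X(L, a) = -30 - 10*a (X(L, a) = (2*a + 6)*(-5) = (6 + 2*a)*(-5) = -30 - 10*a)
-33*(-48) + X(-7, c) = -33*(-48) + (-30 - 10*4) = 1584 + (-30 - 40) = 1584 - 70 = 1514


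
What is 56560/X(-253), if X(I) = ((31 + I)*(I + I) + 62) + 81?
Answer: 11312/22495 ≈ 0.50287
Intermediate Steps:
X(I) = 143 + 2*I*(31 + I) (X(I) = ((31 + I)*(2*I) + 62) + 81 = (2*I*(31 + I) + 62) + 81 = (62 + 2*I*(31 + I)) + 81 = 143 + 2*I*(31 + I))
56560/X(-253) = 56560/(143 + 2*(-253)² + 62*(-253)) = 56560/(143 + 2*64009 - 15686) = 56560/(143 + 128018 - 15686) = 56560/112475 = 56560*(1/112475) = 11312/22495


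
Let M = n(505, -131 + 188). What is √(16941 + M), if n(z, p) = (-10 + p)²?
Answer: 5*√766 ≈ 138.38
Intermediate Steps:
M = 2209 (M = (-10 + (-131 + 188))² = (-10 + 57)² = 47² = 2209)
√(16941 + M) = √(16941 + 2209) = √19150 = 5*√766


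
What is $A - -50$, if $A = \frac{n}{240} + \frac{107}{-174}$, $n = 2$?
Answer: $\frac{171889}{3480} \approx 49.393$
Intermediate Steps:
$A = - \frac{2111}{3480}$ ($A = \frac{2}{240} + \frac{107}{-174} = 2 \cdot \frac{1}{240} + 107 \left(- \frac{1}{174}\right) = \frac{1}{120} - \frac{107}{174} = - \frac{2111}{3480} \approx -0.60661$)
$A - -50 = - \frac{2111}{3480} - -50 = - \frac{2111}{3480} + 50 = \frac{171889}{3480}$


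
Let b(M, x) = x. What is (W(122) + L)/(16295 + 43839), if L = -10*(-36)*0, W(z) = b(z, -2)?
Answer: -1/30067 ≈ -3.3259e-5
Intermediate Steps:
W(z) = -2
L = 0 (L = 360*0 = 0)
(W(122) + L)/(16295 + 43839) = (-2 + 0)/(16295 + 43839) = -2/60134 = -2*1/60134 = -1/30067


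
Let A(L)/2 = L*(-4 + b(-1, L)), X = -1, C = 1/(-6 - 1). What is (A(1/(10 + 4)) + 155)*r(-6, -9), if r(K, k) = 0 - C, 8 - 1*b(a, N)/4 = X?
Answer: 1117/49 ≈ 22.796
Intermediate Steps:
C = -⅐ (C = 1/(-7) = -⅐ ≈ -0.14286)
b(a, N) = 36 (b(a, N) = 32 - 4*(-1) = 32 + 4 = 36)
A(L) = 64*L (A(L) = 2*(L*(-4 + 36)) = 2*(L*32) = 2*(32*L) = 64*L)
r(K, k) = ⅐ (r(K, k) = 0 - 1*(-⅐) = 0 + ⅐ = ⅐)
(A(1/(10 + 4)) + 155)*r(-6, -9) = (64/(10 + 4) + 155)*(⅐) = (64/14 + 155)*(⅐) = (64*(1/14) + 155)*(⅐) = (32/7 + 155)*(⅐) = (1117/7)*(⅐) = 1117/49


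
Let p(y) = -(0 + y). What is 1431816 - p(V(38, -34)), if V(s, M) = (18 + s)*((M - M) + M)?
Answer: 1429912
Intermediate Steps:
V(s, M) = M*(18 + s) (V(s, M) = (18 + s)*(0 + M) = (18 + s)*M = M*(18 + s))
p(y) = -y
1431816 - p(V(38, -34)) = 1431816 - (-1)*(-34*(18 + 38)) = 1431816 - (-1)*(-34*56) = 1431816 - (-1)*(-1904) = 1431816 - 1*1904 = 1431816 - 1904 = 1429912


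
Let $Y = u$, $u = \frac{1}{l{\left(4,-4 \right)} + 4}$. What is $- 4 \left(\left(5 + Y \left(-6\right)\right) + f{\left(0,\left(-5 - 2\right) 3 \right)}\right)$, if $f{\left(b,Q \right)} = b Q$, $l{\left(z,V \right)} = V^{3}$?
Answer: $- \frac{102}{5} \approx -20.4$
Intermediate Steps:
$u = - \frac{1}{60}$ ($u = \frac{1}{\left(-4\right)^{3} + 4} = \frac{1}{-64 + 4} = \frac{1}{-60} = - \frac{1}{60} \approx -0.016667$)
$Y = - \frac{1}{60} \approx -0.016667$
$f{\left(b,Q \right)} = Q b$
$- 4 \left(\left(5 + Y \left(-6\right)\right) + f{\left(0,\left(-5 - 2\right) 3 \right)}\right) = - 4 \left(\left(5 - - \frac{1}{10}\right) + \left(-5 - 2\right) 3 \cdot 0\right) = - 4 \left(\left(5 + \frac{1}{10}\right) + \left(-7\right) 3 \cdot 0\right) = - 4 \left(\frac{51}{10} - 0\right) = - 4 \left(\frac{51}{10} + 0\right) = \left(-4\right) \frac{51}{10} = - \frac{102}{5}$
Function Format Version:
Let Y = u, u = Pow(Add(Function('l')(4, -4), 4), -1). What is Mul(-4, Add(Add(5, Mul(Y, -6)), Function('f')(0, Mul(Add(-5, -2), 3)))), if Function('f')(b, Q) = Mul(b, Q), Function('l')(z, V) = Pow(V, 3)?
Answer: Rational(-102, 5) ≈ -20.400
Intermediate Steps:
u = Rational(-1, 60) (u = Pow(Add(Pow(-4, 3), 4), -1) = Pow(Add(-64, 4), -1) = Pow(-60, -1) = Rational(-1, 60) ≈ -0.016667)
Y = Rational(-1, 60) ≈ -0.016667
Function('f')(b, Q) = Mul(Q, b)
Mul(-4, Add(Add(5, Mul(Y, -6)), Function('f')(0, Mul(Add(-5, -2), 3)))) = Mul(-4, Add(Add(5, Mul(Rational(-1, 60), -6)), Mul(Mul(Add(-5, -2), 3), 0))) = Mul(-4, Add(Add(5, Rational(1, 10)), Mul(Mul(-7, 3), 0))) = Mul(-4, Add(Rational(51, 10), Mul(-21, 0))) = Mul(-4, Add(Rational(51, 10), 0)) = Mul(-4, Rational(51, 10)) = Rational(-102, 5)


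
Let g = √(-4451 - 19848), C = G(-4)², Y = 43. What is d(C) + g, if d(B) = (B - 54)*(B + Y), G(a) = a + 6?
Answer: -2350 + 47*I*√11 ≈ -2350.0 + 155.88*I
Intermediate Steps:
G(a) = 6 + a
C = 4 (C = (6 - 4)² = 2² = 4)
g = 47*I*√11 (g = √(-24299) = 47*I*√11 ≈ 155.88*I)
d(B) = (-54 + B)*(43 + B) (d(B) = (B - 54)*(B + 43) = (-54 + B)*(43 + B))
d(C) + g = (-2322 + 4² - 11*4) + 47*I*√11 = (-2322 + 16 - 44) + 47*I*√11 = -2350 + 47*I*√11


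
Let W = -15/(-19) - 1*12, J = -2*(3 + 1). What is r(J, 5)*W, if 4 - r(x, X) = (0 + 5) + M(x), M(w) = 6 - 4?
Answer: 639/19 ≈ 33.632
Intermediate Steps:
J = -8 (J = -2*4 = -8)
M(w) = 2
r(x, X) = -3 (r(x, X) = 4 - ((0 + 5) + 2) = 4 - (5 + 2) = 4 - 1*7 = 4 - 7 = -3)
W = -213/19 (W = -15*(-1/19) - 12 = 15/19 - 12 = -213/19 ≈ -11.211)
r(J, 5)*W = -3*(-213/19) = 639/19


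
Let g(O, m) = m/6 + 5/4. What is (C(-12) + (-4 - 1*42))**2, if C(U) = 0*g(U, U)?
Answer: 2116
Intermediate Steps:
g(O, m) = 5/4 + m/6 (g(O, m) = m*(1/6) + 5*(1/4) = m/6 + 5/4 = 5/4 + m/6)
C(U) = 0 (C(U) = 0*(5/4 + U/6) = 0)
(C(-12) + (-4 - 1*42))**2 = (0 + (-4 - 1*42))**2 = (0 + (-4 - 42))**2 = (0 - 46)**2 = (-46)**2 = 2116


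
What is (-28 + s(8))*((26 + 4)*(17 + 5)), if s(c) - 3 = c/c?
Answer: -15840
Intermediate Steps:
s(c) = 4 (s(c) = 3 + c/c = 3 + 1 = 4)
(-28 + s(8))*((26 + 4)*(17 + 5)) = (-28 + 4)*((26 + 4)*(17 + 5)) = -720*22 = -24*660 = -15840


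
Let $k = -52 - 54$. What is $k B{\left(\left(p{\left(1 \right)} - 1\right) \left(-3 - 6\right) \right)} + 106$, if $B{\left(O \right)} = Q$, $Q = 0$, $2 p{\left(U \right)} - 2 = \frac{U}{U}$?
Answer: $106$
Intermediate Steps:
$p{\left(U \right)} = \frac{3}{2}$ ($p{\left(U \right)} = 1 + \frac{U \frac{1}{U}}{2} = 1 + \frac{1}{2} \cdot 1 = 1 + \frac{1}{2} = \frac{3}{2}$)
$k = -106$
$B{\left(O \right)} = 0$
$k B{\left(\left(p{\left(1 \right)} - 1\right) \left(-3 - 6\right) \right)} + 106 = \left(-106\right) 0 + 106 = 0 + 106 = 106$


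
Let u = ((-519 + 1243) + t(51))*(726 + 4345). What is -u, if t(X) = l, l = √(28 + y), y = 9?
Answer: -3671404 - 5071*√37 ≈ -3.7022e+6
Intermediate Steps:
l = √37 (l = √(28 + 9) = √37 ≈ 6.0828)
t(X) = √37
u = 3671404 + 5071*√37 (u = ((-519 + 1243) + √37)*(726 + 4345) = (724 + √37)*5071 = 3671404 + 5071*√37 ≈ 3.7022e+6)
-u = -(3671404 + 5071*√37) = -3671404 - 5071*√37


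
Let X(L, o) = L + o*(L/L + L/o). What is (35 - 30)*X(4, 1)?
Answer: 45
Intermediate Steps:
X(L, o) = L + o*(1 + L/o)
(35 - 30)*X(4, 1) = (35 - 30)*(1 + 2*4) = 5*(1 + 8) = 5*9 = 45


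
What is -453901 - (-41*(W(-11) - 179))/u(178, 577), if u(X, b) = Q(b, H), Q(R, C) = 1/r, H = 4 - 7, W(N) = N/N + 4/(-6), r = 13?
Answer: -1647391/3 ≈ -5.4913e+5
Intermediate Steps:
W(N) = ⅓ (W(N) = 1 + 4*(-⅙) = 1 - ⅔ = ⅓)
H = -3
Q(R, C) = 1/13
u(X, b) = 1/13
-453901 - (-41*(W(-11) - 179))/u(178, 577) = -453901 - (-41*(⅓ - 179))/1/13 = -453901 - (-41*(-536/3))*13 = -453901 - 21976*13/3 = -453901 - 1*285688/3 = -453901 - 285688/3 = -1647391/3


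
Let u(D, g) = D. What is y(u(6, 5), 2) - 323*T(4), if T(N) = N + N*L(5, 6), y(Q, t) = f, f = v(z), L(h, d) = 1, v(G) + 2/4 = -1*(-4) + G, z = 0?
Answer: -5161/2 ≈ -2580.5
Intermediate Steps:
v(G) = 7/2 + G (v(G) = -½ + (-1*(-4) + G) = -½ + (4 + G) = 7/2 + G)
f = 7/2 (f = 7/2 + 0 = 7/2 ≈ 3.5000)
y(Q, t) = 7/2
T(N) = 2*N (T(N) = N + N*1 = N + N = 2*N)
y(u(6, 5), 2) - 323*T(4) = 7/2 - 646*4 = 7/2 - 323*8 = 7/2 - 2584 = -5161/2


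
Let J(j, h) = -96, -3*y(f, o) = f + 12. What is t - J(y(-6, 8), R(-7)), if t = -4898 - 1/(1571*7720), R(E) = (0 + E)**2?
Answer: -58239232241/12128120 ≈ -4802.0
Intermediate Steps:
y(f, o) = -4 - f/3 (y(f, o) = -(f + 12)/3 = -(12 + f)/3 = -4 - f/3)
R(E) = E**2
t = -59403531761/12128120 (t = -4898 - 1/(1571*7720) = -4898 - 1*1/12128120 = -4898 - 1/12128120 = -59403531761/12128120 ≈ -4898.0)
t - J(y(-6, 8), R(-7)) = -59403531761/12128120 - 1*(-96) = -59403531761/12128120 + 96 = -58239232241/12128120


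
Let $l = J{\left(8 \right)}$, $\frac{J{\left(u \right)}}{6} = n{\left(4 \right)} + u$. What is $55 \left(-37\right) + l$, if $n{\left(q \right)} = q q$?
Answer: $-1891$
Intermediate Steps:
$n{\left(q \right)} = q^{2}$
$J{\left(u \right)} = 96 + 6 u$ ($J{\left(u \right)} = 6 \left(4^{2} + u\right) = 6 \left(16 + u\right) = 96 + 6 u$)
$l = 144$ ($l = 96 + 6 \cdot 8 = 96 + 48 = 144$)
$55 \left(-37\right) + l = 55 \left(-37\right) + 144 = -2035 + 144 = -1891$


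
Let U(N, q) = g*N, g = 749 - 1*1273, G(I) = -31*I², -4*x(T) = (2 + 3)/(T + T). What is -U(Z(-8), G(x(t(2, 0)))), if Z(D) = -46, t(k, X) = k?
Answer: -24104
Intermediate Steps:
x(T) = -5/(8*T) (x(T) = -(2 + 3)/(4*(T + T)) = -5/(4*(2*T)) = -5*1/(2*T)/4 = -5/(8*T))
g = -524 (g = 749 - 1273 = -524)
U(N, q) = -524*N
-U(Z(-8), G(x(t(2, 0)))) = -(-524)*(-46) = -1*24104 = -24104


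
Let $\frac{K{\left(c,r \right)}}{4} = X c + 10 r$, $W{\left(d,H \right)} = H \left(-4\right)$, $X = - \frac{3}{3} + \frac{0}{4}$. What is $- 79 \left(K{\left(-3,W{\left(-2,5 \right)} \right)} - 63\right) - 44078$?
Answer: $23151$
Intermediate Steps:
$X = -1$ ($X = \left(-3\right) \frac{1}{3} + 0 \cdot \frac{1}{4} = -1 + 0 = -1$)
$W{\left(d,H \right)} = - 4 H$
$K{\left(c,r \right)} = - 4 c + 40 r$ ($K{\left(c,r \right)} = 4 \left(- c + 10 r\right) = - 4 c + 40 r$)
$- 79 \left(K{\left(-3,W{\left(-2,5 \right)} \right)} - 63\right) - 44078 = - 79 \left(\left(\left(-4\right) \left(-3\right) + 40 \left(\left(-4\right) 5\right)\right) - 63\right) - 44078 = - 79 \left(\left(12 + 40 \left(-20\right)\right) - 63\right) - 44078 = - 79 \left(\left(12 - 800\right) - 63\right) - 44078 = - 79 \left(-788 - 63\right) - 44078 = \left(-79\right) \left(-851\right) - 44078 = 67229 - 44078 = 23151$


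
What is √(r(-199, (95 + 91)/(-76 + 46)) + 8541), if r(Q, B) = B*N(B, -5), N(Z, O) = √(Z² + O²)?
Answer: √(213525 - 31*√1586)/5 ≈ 92.150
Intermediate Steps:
N(Z, O) = √(O² + Z²)
r(Q, B) = B*√(25 + B²) (r(Q, B) = B*√((-5)² + B²) = B*√(25 + B²))
√(r(-199, (95 + 91)/(-76 + 46)) + 8541) = √(((95 + 91)/(-76 + 46))*√(25 + ((95 + 91)/(-76 + 46))²) + 8541) = √((186/(-30))*√(25 + (186/(-30))²) + 8541) = √((186*(-1/30))*√(25 + (186*(-1/30))²) + 8541) = √(-31*√(25 + (-31/5)²)/5 + 8541) = √(-31*√(25 + 961/25)/5 + 8541) = √(-31*√1586/25 + 8541) = √(8541 - 31*√1586/25)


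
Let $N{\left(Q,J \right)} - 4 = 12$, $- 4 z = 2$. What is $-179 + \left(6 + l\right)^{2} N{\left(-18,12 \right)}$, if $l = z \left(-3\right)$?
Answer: $721$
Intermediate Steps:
$z = - \frac{1}{2}$ ($z = \left(- \frac{1}{4}\right) 2 = - \frac{1}{2} \approx -0.5$)
$N{\left(Q,J \right)} = 16$ ($N{\left(Q,J \right)} = 4 + 12 = 16$)
$l = \frac{3}{2}$ ($l = \left(- \frac{1}{2}\right) \left(-3\right) = \frac{3}{2} \approx 1.5$)
$-179 + \left(6 + l\right)^{2} N{\left(-18,12 \right)} = -179 + \left(6 + \frac{3}{2}\right)^{2} \cdot 16 = -179 + \left(\frac{15}{2}\right)^{2} \cdot 16 = -179 + \frac{225}{4} \cdot 16 = -179 + 900 = 721$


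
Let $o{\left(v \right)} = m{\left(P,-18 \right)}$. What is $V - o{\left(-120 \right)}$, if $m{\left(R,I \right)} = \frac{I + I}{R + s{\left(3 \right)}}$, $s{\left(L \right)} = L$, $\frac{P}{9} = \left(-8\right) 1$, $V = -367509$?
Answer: $- \frac{8452719}{23} \approx -3.6751 \cdot 10^{5}$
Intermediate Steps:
$P = -72$ ($P = 9 \left(\left(-8\right) 1\right) = 9 \left(-8\right) = -72$)
$m{\left(R,I \right)} = \frac{2 I}{3 + R}$ ($m{\left(R,I \right)} = \frac{I + I}{R + 3} = \frac{2 I}{3 + R}$)
$o{\left(v \right)} = \frac{12}{23}$ ($o{\left(v \right)} = 2 \left(-18\right) \frac{1}{3 - 72} = 2 \left(-18\right) \frac{1}{-69} = 2 \left(-18\right) \left(- \frac{1}{69}\right) = \frac{12}{23}$)
$V - o{\left(-120 \right)} = -367509 - \frac{12}{23} = - \frac{8452719}{23}$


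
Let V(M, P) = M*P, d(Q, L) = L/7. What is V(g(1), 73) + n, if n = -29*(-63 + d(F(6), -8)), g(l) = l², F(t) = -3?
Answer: 13532/7 ≈ 1933.1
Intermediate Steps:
d(Q, L) = L/7 (d(Q, L) = L*(⅐) = L/7)
n = 13021/7 (n = -29*(-63 + (⅐)*(-8)) = -29*(-63 - 8/7) = -29*(-449/7) = 13021/7 ≈ 1860.1)
V(g(1), 73) + n = 1²*73 + 13021/7 = 1*73 + 13021/7 = 73 + 13021/7 = 13532/7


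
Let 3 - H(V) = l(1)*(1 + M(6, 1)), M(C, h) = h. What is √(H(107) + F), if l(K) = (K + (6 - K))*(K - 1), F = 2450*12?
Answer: 99*√3 ≈ 171.47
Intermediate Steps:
F = 29400
l(K) = -6 + 6*K (l(K) = 6*(-1 + K) = -6 + 6*K)
H(V) = 3 (H(V) = 3 - (-6 + 6*1)*(1 + 1) = 3 - (-6 + 6)*2 = 3 - 0*2 = 3 - 1*0 = 3 + 0 = 3)
√(H(107) + F) = √(3 + 29400) = √29403 = 99*√3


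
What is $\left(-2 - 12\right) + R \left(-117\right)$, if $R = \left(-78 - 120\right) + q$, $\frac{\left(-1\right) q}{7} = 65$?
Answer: $76387$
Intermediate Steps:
$q = -455$ ($q = \left(-7\right) 65 = -455$)
$R = -653$ ($R = \left(-78 - 120\right) - 455 = -198 - 455 = -653$)
$\left(-2 - 12\right) + R \left(-117\right) = \left(-2 - 12\right) - -76401 = \left(-2 - 12\right) + 76401 = -14 + 76401 = 76387$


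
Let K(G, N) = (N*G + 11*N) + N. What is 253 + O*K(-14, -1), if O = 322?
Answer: 897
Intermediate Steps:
K(G, N) = 12*N + G*N (K(G, N) = (G*N + 11*N) + N = (11*N + G*N) + N = 12*N + G*N)
253 + O*K(-14, -1) = 253 + 322*(-(12 - 14)) = 253 + 322*(-1*(-2)) = 253 + 322*2 = 253 + 644 = 897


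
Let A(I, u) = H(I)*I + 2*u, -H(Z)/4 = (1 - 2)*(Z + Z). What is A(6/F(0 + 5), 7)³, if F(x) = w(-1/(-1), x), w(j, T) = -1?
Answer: 27543608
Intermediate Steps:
F(x) = -1
H(Z) = 8*Z (H(Z) = -4*(1 - 2)*(Z + Z) = -(-4)*2*Z = -(-8)*Z = 8*Z)
A(I, u) = 2*u + 8*I² (A(I, u) = (8*I)*I + 2*u = 8*I² + 2*u = 2*u + 8*I²)
A(6/F(0 + 5), 7)³ = (2*7 + 8*(6/(-1))²)³ = (14 + 8*(6*(-1))²)³ = (14 + 8*(-6)²)³ = (14 + 8*36)³ = (14 + 288)³ = 302³ = 27543608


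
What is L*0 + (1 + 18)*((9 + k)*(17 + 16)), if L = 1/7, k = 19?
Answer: 17556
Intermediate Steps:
L = ⅐ (L = 1*(⅐) = ⅐ ≈ 0.14286)
L*0 + (1 + 18)*((9 + k)*(17 + 16)) = (⅐)*0 + (1 + 18)*((9 + 19)*(17 + 16)) = 0 + 19*(28*33) = 0 + 19*924 = 0 + 17556 = 17556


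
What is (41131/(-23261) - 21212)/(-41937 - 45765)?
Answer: 493453463/2040036222 ≈ 0.24188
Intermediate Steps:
(41131/(-23261) - 21212)/(-41937 - 45765) = (41131*(-1/23261) - 21212)/(-87702) = (-41131/23261 - 21212)*(-1/87702) = -493453463/23261*(-1/87702) = 493453463/2040036222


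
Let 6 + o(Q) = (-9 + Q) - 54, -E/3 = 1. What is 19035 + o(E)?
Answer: 18963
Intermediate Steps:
E = -3 (E = -3*1 = -3)
o(Q) = -69 + Q (o(Q) = -6 + ((-9 + Q) - 54) = -6 + (-63 + Q) = -69 + Q)
19035 + o(E) = 19035 + (-69 - 3) = 19035 - 72 = 18963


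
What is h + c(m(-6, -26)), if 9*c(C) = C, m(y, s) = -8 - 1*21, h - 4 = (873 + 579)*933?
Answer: 12192451/9 ≈ 1.3547e+6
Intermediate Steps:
h = 1354720 (h = 4 + (873 + 579)*933 = 4 + 1452*933 = 4 + 1354716 = 1354720)
m(y, s) = -29 (m(y, s) = -8 - 21 = -29)
c(C) = C/9
h + c(m(-6, -26)) = 1354720 + (⅑)*(-29) = 1354720 - 29/9 = 12192451/9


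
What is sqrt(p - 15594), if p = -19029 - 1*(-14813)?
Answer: I*sqrt(19810) ≈ 140.75*I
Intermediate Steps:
p = -4216 (p = -19029 + 14813 = -4216)
sqrt(p - 15594) = sqrt(-4216 - 15594) = sqrt(-19810) = I*sqrt(19810)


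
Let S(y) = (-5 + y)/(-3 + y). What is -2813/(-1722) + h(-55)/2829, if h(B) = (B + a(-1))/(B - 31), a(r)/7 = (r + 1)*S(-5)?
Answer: 1391221/851529 ≈ 1.6338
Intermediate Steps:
S(y) = (-5 + y)/(-3 + y)
a(r) = 35/4 + 35*r/4 (a(r) = 7*((r + 1)*((-5 - 5)/(-3 - 5))) = 7*((1 + r)*(-10/(-8))) = 7*((1 + r)*(-⅛*(-10))) = 7*((1 + r)*(5/4)) = 7*(5/4 + 5*r/4) = 35/4 + 35*r/4)
h(B) = B/(-31 + B) (h(B) = (B + (35/4 + (35/4)*(-1)))/(B - 31) = (B + (35/4 - 35/4))/(-31 + B) = (B + 0)/(-31 + B) = B/(-31 + B))
-2813/(-1722) + h(-55)/2829 = -2813/(-1722) - 55/(-31 - 55)/2829 = -2813*(-1/1722) - 55/(-86)*(1/2829) = 2813/1722 - 55*(-1/86)*(1/2829) = 2813/1722 + (55/86)*(1/2829) = 2813/1722 + 55/243294 = 1391221/851529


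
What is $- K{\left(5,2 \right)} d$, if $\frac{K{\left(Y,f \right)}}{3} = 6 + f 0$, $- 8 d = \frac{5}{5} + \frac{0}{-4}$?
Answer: $\frac{9}{4} \approx 2.25$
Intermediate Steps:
$d = - \frac{1}{8}$ ($d = - \frac{\frac{5}{5} + \frac{0}{-4}}{8} = - \frac{5 \cdot \frac{1}{5} + 0 \left(- \frac{1}{4}\right)}{8} = - \frac{1 + 0}{8} = \left(- \frac{1}{8}\right) 1 = - \frac{1}{8} \approx -0.125$)
$K{\left(Y,f \right)} = 18$ ($K{\left(Y,f \right)} = 3 \left(6 + f 0\right) = 3 \left(6 + 0\right) = 3 \cdot 6 = 18$)
$- K{\left(5,2 \right)} d = \left(-1\right) 18 \left(- \frac{1}{8}\right) = \left(-18\right) \left(- \frac{1}{8}\right) = \frac{9}{4}$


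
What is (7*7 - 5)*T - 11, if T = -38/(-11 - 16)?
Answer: 1375/27 ≈ 50.926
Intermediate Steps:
T = 38/27 (T = -38/(-27) = -38*(-1/27) = 38/27 ≈ 1.4074)
(7*7 - 5)*T - 11 = (7*7 - 5)*(38/27) - 11 = (49 - 5)*(38/27) - 11 = 44*(38/27) - 11 = 1672/27 - 11 = 1375/27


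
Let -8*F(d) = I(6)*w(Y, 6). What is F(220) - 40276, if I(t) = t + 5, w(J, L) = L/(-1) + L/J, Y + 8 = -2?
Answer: -1610677/40 ≈ -40267.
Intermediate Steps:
Y = -10 (Y = -8 - 2 = -10)
w(J, L) = -L + L/J (w(J, L) = L*(-1) + L/J = -L + L/J)
I(t) = 5 + t
F(d) = 363/40 (F(d) = -(5 + 6)*(-1*6 + 6/(-10))/8 = -11*(-6 + 6*(-⅒))/8 = -11*(-6 - ⅗)/8 = -11*(-33)/(8*5) = -⅛*(-363/5) = 363/40)
F(220) - 40276 = 363/40 - 40276 = -1610677/40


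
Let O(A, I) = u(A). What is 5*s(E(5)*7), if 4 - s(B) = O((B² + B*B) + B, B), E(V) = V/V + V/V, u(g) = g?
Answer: -2010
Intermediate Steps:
O(A, I) = A
E(V) = 2 (E(V) = 1 + 1 = 2)
s(B) = 4 - B - 2*B² (s(B) = 4 - ((B² + B*B) + B) = 4 - ((B² + B²) + B) = 4 - (2*B² + B) = 4 - (B + 2*B²) = 4 + (-B - 2*B²) = 4 - B - 2*B²)
5*s(E(5)*7) = 5*(4 - 2*7*(1 + 2*(2*7))) = 5*(4 - 1*14*(1 + 2*14)) = 5*(4 - 1*14*(1 + 28)) = 5*(4 - 1*14*29) = 5*(4 - 406) = 5*(-402) = -2010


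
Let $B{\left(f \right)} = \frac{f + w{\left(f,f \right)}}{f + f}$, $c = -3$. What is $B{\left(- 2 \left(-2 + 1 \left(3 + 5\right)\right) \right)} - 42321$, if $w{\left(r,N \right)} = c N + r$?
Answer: $- \frac{84643}{2} \approx -42322.0$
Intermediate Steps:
$w{\left(r,N \right)} = r - 3 N$ ($w{\left(r,N \right)} = - 3 N + r = r - 3 N$)
$B{\left(f \right)} = - \frac{1}{2}$ ($B{\left(f \right)} = \frac{f + \left(f - 3 f\right)}{f + f} = \frac{f - 2 f}{2 f} = - f \frac{1}{2 f} = - \frac{1}{2}$)
$B{\left(- 2 \left(-2 + 1 \left(3 + 5\right)\right) \right)} - 42321 = - \frac{1}{2} - 42321 = - \frac{84643}{2}$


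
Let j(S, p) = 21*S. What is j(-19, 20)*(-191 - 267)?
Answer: 182742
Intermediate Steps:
j(-19, 20)*(-191 - 267) = (21*(-19))*(-191 - 267) = -399*(-458) = 182742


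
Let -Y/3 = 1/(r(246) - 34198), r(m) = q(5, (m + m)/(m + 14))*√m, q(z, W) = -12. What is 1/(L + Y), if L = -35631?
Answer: -13889768788862/494906350497432987 + 4*√246/164968783499144329 ≈ -2.8065e-5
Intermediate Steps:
r(m) = -12*√m
Y = -3/(-34198 - 12*√246) (Y = -3/(-12*√246 - 34198) = -3/(-34198 - 12*√246) ≈ 8.7244e-5)
1/(L + Y) = 1/(-35631 + (51297/584733890 - 9*√246/292366945)) = 1/(-20834653183293/584733890 - 9*√246/292366945)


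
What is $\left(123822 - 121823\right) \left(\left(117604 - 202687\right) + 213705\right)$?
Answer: $257115378$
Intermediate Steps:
$\left(123822 - 121823\right) \left(\left(117604 - 202687\right) + 213705\right) = 1999 \left(\left(117604 - 202687\right) + 213705\right) = 1999 \left(-85083 + 213705\right) = 1999 \cdot 128622 = 257115378$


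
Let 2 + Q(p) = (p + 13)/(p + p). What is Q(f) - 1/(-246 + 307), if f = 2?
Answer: 423/244 ≈ 1.7336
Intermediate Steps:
Q(p) = -2 + (13 + p)/(2*p) (Q(p) = -2 + (p + 13)/(p + p) = -2 + (13 + p)/((2*p)) = -2 + (13 + p)*(1/(2*p)) = -2 + (13 + p)/(2*p))
Q(f) - 1/(-246 + 307) = (½)*(13 - 3*2)/2 - 1/(-246 + 307) = (½)*(½)*(13 - 6) - 1/61 = (½)*(½)*7 - 1*1/61 = 7/4 - 1/61 = 423/244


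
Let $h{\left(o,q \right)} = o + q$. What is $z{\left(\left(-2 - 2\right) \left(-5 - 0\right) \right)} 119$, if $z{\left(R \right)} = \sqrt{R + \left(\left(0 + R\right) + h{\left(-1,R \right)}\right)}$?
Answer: $119 \sqrt{59} \approx 914.06$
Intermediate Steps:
$z{\left(R \right)} = \sqrt{-1 + 3 R}$ ($z{\left(R \right)} = \sqrt{R + \left(\left(0 + R\right) + \left(-1 + R\right)\right)} = \sqrt{R + \left(R + \left(-1 + R\right)\right)} = \sqrt{R + \left(-1 + 2 R\right)} = \sqrt{-1 + 3 R}$)
$z{\left(\left(-2 - 2\right) \left(-5 - 0\right) \right)} 119 = \sqrt{-1 + 3 \left(-2 - 2\right) \left(-5 - 0\right)} 119 = \sqrt{-1 + 3 \left(- 4 \left(-5 + 0\right)\right)} 119 = \sqrt{-1 + 3 \left(\left(-4\right) \left(-5\right)\right)} 119 = \sqrt{-1 + 3 \cdot 20} \cdot 119 = \sqrt{-1 + 60} \cdot 119 = \sqrt{59} \cdot 119 = 119 \sqrt{59}$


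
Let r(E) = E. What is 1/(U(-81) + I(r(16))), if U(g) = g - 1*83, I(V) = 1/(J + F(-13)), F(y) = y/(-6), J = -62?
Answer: -359/58882 ≈ -0.0060969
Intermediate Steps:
F(y) = -y/6 (F(y) = y*(-1/6) = -y/6)
I(V) = -6/359 (I(V) = 1/(-62 - 1/6*(-13)) = 1/(-62 + 13/6) = 1/(-359/6) = -6/359)
U(g) = -83 + g (U(g) = g - 83 = -83 + g)
1/(U(-81) + I(r(16))) = 1/((-83 - 81) - 6/359) = 1/(-164 - 6/359) = 1/(-58882/359) = -359/58882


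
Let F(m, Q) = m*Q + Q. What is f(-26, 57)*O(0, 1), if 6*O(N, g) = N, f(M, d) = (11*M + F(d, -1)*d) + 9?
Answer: 0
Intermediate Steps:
F(m, Q) = Q + Q*m (F(m, Q) = Q*m + Q = Q + Q*m)
f(M, d) = 9 + 11*M + d*(-1 - d) (f(M, d) = (11*M + (-(1 + d))*d) + 9 = (11*M + (-1 - d)*d) + 9 = (11*M + d*(-1 - d)) + 9 = 9 + 11*M + d*(-1 - d))
O(N, g) = N/6
f(-26, 57)*O(0, 1) = (9 + 11*(-26) - 1*57*(1 + 57))*((⅙)*0) = (9 - 286 - 1*57*58)*0 = (9 - 286 - 3306)*0 = -3583*0 = 0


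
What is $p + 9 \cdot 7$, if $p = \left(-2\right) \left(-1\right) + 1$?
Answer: $66$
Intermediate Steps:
$p = 3$ ($p = 2 + 1 = 3$)
$p + 9 \cdot 7 = 3 + 9 \cdot 7 = 3 + 63 = 66$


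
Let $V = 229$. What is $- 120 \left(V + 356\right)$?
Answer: $-70200$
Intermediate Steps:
$- 120 \left(V + 356\right) = - 120 \left(229 + 356\right) = \left(-120\right) 585 = -70200$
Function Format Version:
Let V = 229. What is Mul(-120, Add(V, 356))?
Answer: -70200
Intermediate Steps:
Mul(-120, Add(V, 356)) = Mul(-120, Add(229, 356)) = Mul(-120, 585) = -70200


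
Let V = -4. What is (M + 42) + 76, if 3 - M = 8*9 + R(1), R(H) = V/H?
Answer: 53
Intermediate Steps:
R(H) = -4/H
M = -65 (M = 3 - (8*9 - 4/1) = 3 - (72 - 4*1) = 3 - (72 - 4) = 3 - 1*68 = 3 - 68 = -65)
(M + 42) + 76 = (-65 + 42) + 76 = -23 + 76 = 53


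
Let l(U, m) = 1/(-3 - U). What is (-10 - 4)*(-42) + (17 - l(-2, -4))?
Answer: 606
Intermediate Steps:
(-10 - 4)*(-42) + (17 - l(-2, -4)) = (-10 - 4)*(-42) + (17 - (-1)/(3 - 2)) = -14*(-42) + (17 - (-1)/1) = 588 + (17 - (-1)) = 588 + (17 - 1*(-1)) = 588 + (17 + 1) = 588 + 18 = 606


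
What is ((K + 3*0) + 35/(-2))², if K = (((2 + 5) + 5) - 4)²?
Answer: 8649/4 ≈ 2162.3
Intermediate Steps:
K = 64 (K = ((7 + 5) - 4)² = (12 - 4)² = 8² = 64)
((K + 3*0) + 35/(-2))² = ((64 + 3*0) + 35/(-2))² = ((64 + 0) + 35*(-½))² = (64 - 35/2)² = (93/2)² = 8649/4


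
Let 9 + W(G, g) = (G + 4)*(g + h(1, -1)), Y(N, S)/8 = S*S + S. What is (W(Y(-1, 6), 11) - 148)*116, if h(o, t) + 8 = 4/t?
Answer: -57652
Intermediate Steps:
h(o, t) = -8 + 4/t
Y(N, S) = 8*S + 8*S**2 (Y(N, S) = 8*(S*S + S) = 8*(S**2 + S) = 8*(S + S**2) = 8*S + 8*S**2)
W(G, g) = -9 + (-12 + g)*(4 + G) (W(G, g) = -9 + (G + 4)*(g + (-8 + 4/(-1))) = -9 + (4 + G)*(g + (-8 + 4*(-1))) = -9 + (4 + G)*(g + (-8 - 4)) = -9 + (4 + G)*(g - 12) = -9 + (4 + G)*(-12 + g) = -9 + (-12 + g)*(4 + G))
(W(Y(-1, 6), 11) - 148)*116 = ((-57 - 96*6*(1 + 6) + 4*11 + (8*6*(1 + 6))*11) - 148)*116 = ((-57 - 96*6*7 + 44 + (8*6*7)*11) - 148)*116 = ((-57 - 12*336 + 44 + 336*11) - 148)*116 = ((-57 - 4032 + 44 + 3696) - 148)*116 = (-349 - 148)*116 = -497*116 = -57652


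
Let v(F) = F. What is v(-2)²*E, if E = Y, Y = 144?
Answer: 576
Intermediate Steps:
E = 144
v(-2)²*E = (-2)²*144 = 4*144 = 576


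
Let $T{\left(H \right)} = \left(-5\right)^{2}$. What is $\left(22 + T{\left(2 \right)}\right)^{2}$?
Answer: $2209$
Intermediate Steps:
$T{\left(H \right)} = 25$
$\left(22 + T{\left(2 \right)}\right)^{2} = \left(22 + 25\right)^{2} = 47^{2} = 2209$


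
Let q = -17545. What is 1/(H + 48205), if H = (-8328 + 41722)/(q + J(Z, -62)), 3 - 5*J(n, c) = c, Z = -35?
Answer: 8766/422548333 ≈ 2.0746e-5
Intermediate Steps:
J(n, c) = 3/5 - c/5
H = -16697/8766 (H = (-8328 + 41722)/(-17545 + (3/5 - 1/5*(-62))) = 33394/(-17545 + (3/5 + 62/5)) = 33394/(-17545 + 13) = 33394/(-17532) = 33394*(-1/17532) = -16697/8766 ≈ -1.9047)
1/(H + 48205) = 1/(-16697/8766 + 48205) = 1/(422548333/8766) = 8766/422548333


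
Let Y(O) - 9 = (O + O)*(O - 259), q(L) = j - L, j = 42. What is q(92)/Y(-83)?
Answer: -50/56781 ≈ -0.00088058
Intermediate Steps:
q(L) = 42 - L
Y(O) = 9 + 2*O*(-259 + O) (Y(O) = 9 + (O + O)*(O - 259) = 9 + (2*O)*(-259 + O) = 9 + 2*O*(-259 + O))
q(92)/Y(-83) = (42 - 1*92)/(9 - 518*(-83) + 2*(-83)²) = (42 - 92)/(9 + 42994 + 2*6889) = -50/(9 + 42994 + 13778) = -50/56781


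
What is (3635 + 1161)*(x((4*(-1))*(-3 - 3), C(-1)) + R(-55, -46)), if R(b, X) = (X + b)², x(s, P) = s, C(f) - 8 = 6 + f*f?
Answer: 49039100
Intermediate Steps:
C(f) = 14 + f² (C(f) = 8 + (6 + f*f) = 8 + (6 + f²) = 14 + f²)
(3635 + 1161)*(x((4*(-1))*(-3 - 3), C(-1)) + R(-55, -46)) = (3635 + 1161)*((4*(-1))*(-3 - 3) + (-46 - 55)²) = 4796*(-4*(-6) + (-101)²) = 4796*(24 + 10201) = 4796*10225 = 49039100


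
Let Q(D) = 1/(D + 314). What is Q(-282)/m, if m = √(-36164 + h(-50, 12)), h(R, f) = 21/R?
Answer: -5*I*√3616442/57863072 ≈ -0.00016433*I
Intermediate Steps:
m = I*√3616442/10 (m = √(-36164 + 21/(-50)) = √(-36164 + 21*(-1/50)) = √(-36164 - 21/50) = √(-1808221/50) = I*√3616442/10 ≈ 190.17*I)
Q(D) = 1/(314 + D)
Q(-282)/m = 1/((314 - 282)*((I*√3616442/10))) = (-5*I*√3616442/1808221)/32 = -5*I*√3616442/57863072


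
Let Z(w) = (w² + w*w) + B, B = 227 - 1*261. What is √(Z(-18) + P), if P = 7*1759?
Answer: √12927 ≈ 113.70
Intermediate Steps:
B = -34 (B = 227 - 261 = -34)
P = 12313
Z(w) = -34 + 2*w² (Z(w) = (w² + w*w) - 34 = (w² + w²) - 34 = 2*w² - 34 = -34 + 2*w²)
√(Z(-18) + P) = √((-34 + 2*(-18)²) + 12313) = √((-34 + 2*324) + 12313) = √((-34 + 648) + 12313) = √(614 + 12313) = √12927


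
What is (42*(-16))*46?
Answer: -30912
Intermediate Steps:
(42*(-16))*46 = -672*46 = -30912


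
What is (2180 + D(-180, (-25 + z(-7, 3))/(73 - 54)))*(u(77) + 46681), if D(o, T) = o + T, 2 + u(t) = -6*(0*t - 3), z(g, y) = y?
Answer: 1773458666/19 ≈ 9.3340e+7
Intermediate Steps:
u(t) = 16 (u(t) = -2 - 6*(0*t - 3) = -2 - 6*(0 - 3) = -2 - 6*(-3) = -2 + 18 = 16)
D(o, T) = T + o
(2180 + D(-180, (-25 + z(-7, 3))/(73 - 54)))*(u(77) + 46681) = (2180 + ((-25 + 3)/(73 - 54) - 180))*(16 + 46681) = (2180 + (-22/19 - 180))*46697 = (2180 - 3442/19)*46697 = (37978/19)*46697 = 1773458666/19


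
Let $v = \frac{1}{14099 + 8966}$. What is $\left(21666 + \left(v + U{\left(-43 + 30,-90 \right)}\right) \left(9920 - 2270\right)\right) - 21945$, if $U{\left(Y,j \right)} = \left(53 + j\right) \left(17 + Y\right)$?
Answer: $- \frac{5224124097}{4613} \approx -1.1325 \cdot 10^{6}$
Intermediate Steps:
$U{\left(Y,j \right)} = \left(17 + Y\right) \left(53 + j\right)$
$v = \frac{1}{23065} \approx 4.3356 \cdot 10^{-5}$
$\left(21666 + \left(v + U{\left(-43 + 30,-90 \right)}\right) \left(9920 - 2270\right)\right) - 21945 = \left(21666 + \left(\frac{1}{23065} + \left(901 + 17 \left(-90\right) + 53 \left(-43 + 30\right) + \left(-43 + 30\right) \left(-90\right)\right)\right) \left(9920 - 2270\right)\right) - 21945 = \left(21666 + \left(\frac{1}{23065} + \left(901 - 1530 + 53 \left(-13\right) - -1170\right)\right) 7650\right) - 21945 = \left(21666 + \left(\frac{1}{23065} + \left(901 - 1530 - 689 + 1170\right)\right) 7650\right) - 21945 = \left(21666 + \left(\frac{1}{23065} - 148\right) 7650\right) - 21945 = \left(21666 - \frac{5222837070}{4613}\right) - 21945 = - \frac{5122891812}{4613} - 21945 = - \frac{5224124097}{4613}$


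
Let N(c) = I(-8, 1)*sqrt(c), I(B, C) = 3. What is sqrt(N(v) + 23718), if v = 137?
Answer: sqrt(23718 + 3*sqrt(137)) ≈ 154.12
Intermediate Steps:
N(c) = 3*sqrt(c)
sqrt(N(v) + 23718) = sqrt(3*sqrt(137) + 23718) = sqrt(23718 + 3*sqrt(137))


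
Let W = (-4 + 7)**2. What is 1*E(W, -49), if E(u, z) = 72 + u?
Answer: 81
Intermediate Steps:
W = 9 (W = 3**2 = 9)
1*E(W, -49) = 1*(72 + 9) = 1*81 = 81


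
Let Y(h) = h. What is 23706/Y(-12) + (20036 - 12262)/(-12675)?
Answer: -296417/150 ≈ -1976.1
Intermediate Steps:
23706/Y(-12) + (20036 - 12262)/(-12675) = 23706/(-12) + (20036 - 12262)/(-12675) = 23706*(-1/12) + 7774*(-1/12675) = -3951/2 - 46/75 = -296417/150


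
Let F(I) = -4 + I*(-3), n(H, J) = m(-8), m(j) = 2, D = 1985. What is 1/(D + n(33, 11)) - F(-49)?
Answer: -284140/1987 ≈ -143.00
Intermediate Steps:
n(H, J) = 2
F(I) = -4 - 3*I
1/(D + n(33, 11)) - F(-49) = 1/(1985 + 2) - (-4 - 3*(-49)) = 1/1987 - (-4 + 147) = 1/1987 - 1*143 = 1/1987 - 143 = -284140/1987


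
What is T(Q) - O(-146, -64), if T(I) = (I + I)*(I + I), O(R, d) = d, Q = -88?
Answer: 31040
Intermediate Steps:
T(I) = 4*I² (T(I) = (2*I)*(2*I) = 4*I²)
T(Q) - O(-146, -64) = 4*(-88)² - 1*(-64) = 4*7744 + 64 = 30976 + 64 = 31040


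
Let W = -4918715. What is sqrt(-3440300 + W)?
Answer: I*sqrt(8359015) ≈ 2891.2*I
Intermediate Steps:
sqrt(-3440300 + W) = sqrt(-3440300 - 4918715) = sqrt(-8359015) = I*sqrt(8359015)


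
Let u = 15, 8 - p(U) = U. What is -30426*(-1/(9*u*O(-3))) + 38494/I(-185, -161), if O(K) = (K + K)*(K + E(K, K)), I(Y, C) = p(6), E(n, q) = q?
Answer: 15595141/810 ≈ 19253.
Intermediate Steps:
p(U) = 8 - U
I(Y, C) = 2 (I(Y, C) = 8 - 1*6 = 8 - 6 = 2)
O(K) = 4*K² (O(K) = (K + K)*(K + K) = (2*K)*(2*K) = 4*K²)
-30426*(-1/(9*u*O(-3))) + 38494/I(-185, -161) = -30426/((15*(4*(-3)²))*(-9)) + 38494/2 = -30426/((15*(4*9))*(-9)) + 38494*(½) = -30426/((15*36)*(-9)) + 19247 = -30426/(540*(-9)) + 19247 = -30426/(-4860) + 19247 = -30426*(-1/4860) + 19247 = 5071/810 + 19247 = 15595141/810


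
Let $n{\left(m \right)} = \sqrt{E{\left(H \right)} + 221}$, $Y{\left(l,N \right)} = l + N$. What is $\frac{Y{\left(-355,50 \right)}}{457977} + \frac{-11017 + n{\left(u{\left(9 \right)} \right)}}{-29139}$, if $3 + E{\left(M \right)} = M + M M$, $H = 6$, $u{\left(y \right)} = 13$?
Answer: $\frac{559627246}{1482776867} - \frac{2 \sqrt{65}}{29139} \approx 0.37686$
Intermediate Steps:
$Y{\left(l,N \right)} = N + l$
$E{\left(M \right)} = -3 + M + M^{2}$ ($E{\left(M \right)} = -3 + \left(M + M M\right) = -3 + \left(M + M^{2}\right) = -3 + M + M^{2}$)
$n{\left(m \right)} = 2 \sqrt{65}$ ($n{\left(m \right)} = \sqrt{\left(-3 + 6 + 6^{2}\right) + 221} = \sqrt{\left(-3 + 6 + 36\right) + 221} = \sqrt{39 + 221} = \sqrt{260} = 2 \sqrt{65}$)
$\frac{Y{\left(-355,50 \right)}}{457977} + \frac{-11017 + n{\left(u{\left(9 \right)} \right)}}{-29139} = \frac{50 - 355}{457977} + \frac{-11017 + 2 \sqrt{65}}{-29139} = \left(-305\right) \frac{1}{457977} + \left(-11017 + 2 \sqrt{65}\right) \left(- \frac{1}{29139}\right) = - \frac{305}{457977} + \left(\frac{11017}{29139} - \frac{2 \sqrt{65}}{29139}\right) = \frac{559627246}{1482776867} - \frac{2 \sqrt{65}}{29139}$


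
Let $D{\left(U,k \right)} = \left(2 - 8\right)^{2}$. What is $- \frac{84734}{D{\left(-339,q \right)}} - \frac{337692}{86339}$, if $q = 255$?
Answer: $- \frac{3664002869}{1554102} \approx -2357.6$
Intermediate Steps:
$D{\left(U,k \right)} = 36$ ($D{\left(U,k \right)} = \left(-6\right)^{2} = 36$)
$- \frac{84734}{D{\left(-339,q \right)}} - \frac{337692}{86339} = - \frac{84734}{36} - \frac{337692}{86339} = \left(-84734\right) \frac{1}{36} - \frac{337692}{86339} = - \frac{42367}{18} - \frac{337692}{86339} = - \frac{3664002869}{1554102}$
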